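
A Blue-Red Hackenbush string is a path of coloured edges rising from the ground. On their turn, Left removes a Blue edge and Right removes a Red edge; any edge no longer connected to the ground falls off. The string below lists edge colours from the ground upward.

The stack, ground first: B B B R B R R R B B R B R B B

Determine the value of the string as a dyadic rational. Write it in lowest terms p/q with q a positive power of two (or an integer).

B: Left { 0 }, Right { — } gives simplest 1
BB: Left { 0, 1 }, Right { — } gives simplest 2
BBB: Left { 0, 1, 2 }, Right { — } gives simplest 3
BBBR: Left { 0, 1, 2 }, Right { 3 } gives simplest 5/2
BBBRB: Left { 0, 1, 2, 5/2 }, Right { 3 } gives simplest 11/4
BBBRBR: Left { 0, 1, 2, 5/2 }, Right { 11/4, 3 } gives simplest 21/8
BBBRBRR: Left { 0, 1, 2, 5/2 }, Right { 21/8, 11/4, 3 } gives simplest 41/16
BBBRBRRR: Left { 0, 1, 2, 5/2 }, Right { 41/16, 21/8, 11/4, 3 } gives simplest 81/32
BBBRBRRRB: Left { 0, 1, 2, 5/2, 81/32 }, Right { 41/16, 21/8, 11/4, 3 } gives simplest 163/64
BBBRBRRRBB: Left { 0, 1, 2, 5/2, 81/32, 163/64 }, Right { 41/16, 21/8, 11/4, 3 } gives simplest 327/128
BBBRBRRRBBR: Left { 0, 1, 2, 5/2, 81/32, 163/64 }, Right { 327/128, 41/16, 21/8, 11/4, 3 } gives simplest 653/256
BBBRBRRRBBRB: Left { 0, 1, 2, 5/2, 81/32, 163/64, 653/256 }, Right { 327/128, 41/16, 21/8, 11/4, 3 } gives simplest 1307/512
BBBRBRRRBBRBR: Left { 0, 1, 2, 5/2, 81/32, 163/64, 653/256 }, Right { 1307/512, 327/128, 41/16, 21/8, 11/4, 3 } gives simplest 2613/1024
BBBRBRRRBBRBRB: Left { 0, 1, 2, 5/2, 81/32, 163/64, 653/256, 2613/1024 }, Right { 1307/512, 327/128, 41/16, 21/8, 11/4, 3 } gives simplest 5227/2048
BBBRBRRRBBRBRBB: Left { 0, 1, 2, 5/2, 81/32, 163/64, 653/256, 2613/1024, 5227/2048 }, Right { 1307/512, 327/128, 41/16, 21/8, 11/4, 3 } gives simplest 10455/4096

10455/4096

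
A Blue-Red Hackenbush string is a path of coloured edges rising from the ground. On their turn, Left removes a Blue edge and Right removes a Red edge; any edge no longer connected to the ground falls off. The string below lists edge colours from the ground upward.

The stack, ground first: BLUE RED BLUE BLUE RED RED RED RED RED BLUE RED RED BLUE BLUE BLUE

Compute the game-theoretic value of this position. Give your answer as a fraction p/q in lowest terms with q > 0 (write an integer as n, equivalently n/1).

B: Left { 0 }, Right {  } gives simplest 1
BR: Left { 0 }, Right { 1 } gives simplest 1/2
BRB: Left { 0; 1/2 }, Right { 1 } gives simplest 3/4
BRBB: Left { 0; 1/2; 3/4 }, Right { 1 } gives simplest 7/8
BRBBR: Left { 0; 1/2; 3/4 }, Right { 7/8; 1 } gives simplest 13/16
BRBBRR: Left { 0; 1/2; 3/4 }, Right { 13/16; 7/8; 1 } gives simplest 25/32
BRBBRRR: Left { 0; 1/2; 3/4 }, Right { 25/32; 13/16; 7/8; 1 } gives simplest 49/64
BRBBRRRR: Left { 0; 1/2; 3/4 }, Right { 49/64; 25/32; 13/16; 7/8; 1 } gives simplest 97/128
BRBBRRRRR: Left { 0; 1/2; 3/4 }, Right { 97/128; 49/64; 25/32; 13/16; 7/8; 1 } gives simplest 193/256
BRBBRRRRRB: Left { 0; 1/2; 3/4; 193/256 }, Right { 97/128; 49/64; 25/32; 13/16; 7/8; 1 } gives simplest 387/512
BRBBRRRRRBR: Left { 0; 1/2; 3/4; 193/256 }, Right { 387/512; 97/128; 49/64; 25/32; 13/16; 7/8; 1 } gives simplest 773/1024
BRBBRRRRRBRR: Left { 0; 1/2; 3/4; 193/256 }, Right { 773/1024; 387/512; 97/128; 49/64; 25/32; 13/16; 7/8; 1 } gives simplest 1545/2048
BRBBRRRRRBRRB: Left { 0; 1/2; 3/4; 193/256; 1545/2048 }, Right { 773/1024; 387/512; 97/128; 49/64; 25/32; 13/16; 7/8; 1 } gives simplest 3091/4096
BRBBRRRRRBRRBB: Left { 0; 1/2; 3/4; 193/256; 1545/2048; 3091/4096 }, Right { 773/1024; 387/512; 97/128; 49/64; 25/32; 13/16; 7/8; 1 } gives simplest 6183/8192
BRBBRRRRRBRRBBB: Left { 0; 1/2; 3/4; 193/256; 1545/2048; 3091/4096; 6183/8192 }, Right { 773/1024; 387/512; 97/128; 49/64; 25/32; 13/16; 7/8; 1 } gives simplest 12367/16384

12367/16384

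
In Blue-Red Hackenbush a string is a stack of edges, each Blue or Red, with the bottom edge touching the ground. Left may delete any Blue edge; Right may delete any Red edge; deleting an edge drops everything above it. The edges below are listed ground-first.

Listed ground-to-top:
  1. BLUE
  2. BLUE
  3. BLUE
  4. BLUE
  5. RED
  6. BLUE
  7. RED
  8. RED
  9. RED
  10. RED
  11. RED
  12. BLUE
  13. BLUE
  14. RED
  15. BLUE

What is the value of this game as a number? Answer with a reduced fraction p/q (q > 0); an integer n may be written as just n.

7195/2048

Recurse on prefixes of the 15-edge string BLUE BLUE BLUE BLUE RED BLUE RED RED RED RED RED BLUE BLUE RED BLUE:
G(B) = { 0 | ∅ } so 1
G(BB) = { 0 1 | ∅ } so 2
G(BBB) = { 0 1 2 | ∅ } so 3
G(BBBB) = { 0 1 2 3 | ∅ } so 4
G(BBBBR) = { 0 1 2 3 | 4 } so 7/2
G(BBBBRB) = { 0 1 2 3 7/2 | 4 } so 15/4
G(BBBBRBR) = { 0 1 2 3 7/2 | 15/4 4 } so 29/8
G(BBBBRBRR) = { 0 1 2 3 7/2 | 29/8 15/4 4 } so 57/16
G(BBBBRBRRR) = { 0 1 2 3 7/2 | 57/16 29/8 15/4 4 } so 113/32
G(BBBBRBRRRR) = { 0 1 2 3 7/2 | 113/32 57/16 29/8 15/4 4 } so 225/64
G(BBBBRBRRRRR) = { 0 1 2 3 7/2 | 225/64 113/32 57/16 29/8 15/4 4 } so 449/128
G(BBBBRBRRRRRB) = { 0 1 2 3 7/2 449/128 | 225/64 113/32 57/16 29/8 15/4 4 } so 899/256
G(BBBBRBRRRRRBB) = { 0 1 2 3 7/2 449/128 899/256 | 225/64 113/32 57/16 29/8 15/4 4 } so 1799/512
G(BBBBRBRRRRRBBR) = { 0 1 2 3 7/2 449/128 899/256 | 1799/512 225/64 113/32 57/16 29/8 15/4 4 } so 3597/1024
G(BBBBRBRRRRRBBRB) = { 0 1 2 3 7/2 449/128 899/256 3597/1024 | 1799/512 225/64 113/32 57/16 29/8 15/4 4 } so 7195/2048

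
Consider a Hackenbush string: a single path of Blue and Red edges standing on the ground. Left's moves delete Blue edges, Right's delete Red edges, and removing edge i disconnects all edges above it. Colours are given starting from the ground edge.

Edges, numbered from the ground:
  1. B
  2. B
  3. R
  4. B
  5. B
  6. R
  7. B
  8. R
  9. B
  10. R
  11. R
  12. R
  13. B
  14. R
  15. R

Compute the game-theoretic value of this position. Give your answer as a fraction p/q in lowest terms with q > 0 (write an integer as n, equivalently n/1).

Prefix values for B B R B B R B R B R R R B R R via {L|R} + simplicity:
1 of 15 · B · max L 0 · min R +∞ -> 1
2 of 15 · BB · max L 1 · min R +∞ -> 2
3 of 15 · BBR · max L 1 · min R 2 -> 3/2
4 of 15 · BBRB · max L 3/2 · min R 2 -> 7/4
5 of 15 · BBRBB · max L 7/4 · min R 2 -> 15/8
6 of 15 · BBRBBR · max L 7/4 · min R 15/8 -> 29/16
7 of 15 · BBRBBRB · max L 29/16 · min R 15/8 -> 59/32
8 of 15 · BBRBBRBR · max L 29/16 · min R 59/32 -> 117/64
9 of 15 · BBRBBRBRB · max L 117/64 · min R 59/32 -> 235/128
10 of 15 · BBRBBRBRBR · max L 117/64 · min R 235/128 -> 469/256
11 of 15 · BBRBBRBRBRR · max L 117/64 · min R 469/256 -> 937/512
12 of 15 · BBRBBRBRBRRR · max L 117/64 · min R 937/512 -> 1873/1024
13 of 15 · BBRBBRBRBRRRB · max L 1873/1024 · min R 937/512 -> 3747/2048
14 of 15 · BBRBBRBRBRRRBR · max L 1873/1024 · min R 3747/2048 -> 7493/4096
15 of 15 · BBRBBRBRBRRRBRR · max L 1873/1024 · min R 7493/4096 -> 14985/8192

14985/8192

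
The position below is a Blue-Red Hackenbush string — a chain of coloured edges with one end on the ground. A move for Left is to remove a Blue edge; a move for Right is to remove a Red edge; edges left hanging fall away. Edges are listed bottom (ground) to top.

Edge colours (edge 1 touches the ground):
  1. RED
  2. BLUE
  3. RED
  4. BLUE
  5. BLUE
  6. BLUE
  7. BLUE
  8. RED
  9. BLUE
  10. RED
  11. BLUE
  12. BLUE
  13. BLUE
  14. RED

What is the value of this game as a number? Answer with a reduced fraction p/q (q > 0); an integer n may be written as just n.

-4259/8192

Build val(s[:k]) for k = 1..14, string s = RED BLUE RED BLUE BLUE BLUE BLUE RED BLUE RED BLUE BLUE BLUE RED.
val_1 [R]  L=[none]  R=[0]  -> -1
val_2 [RB]  L=[-1]  R=[0]  -> -1/2
val_3 [RBR]  L=[-1]  R=[-1/2; 0]  -> -3/4
val_4 [RBRB]  L=[-1; -3/4]  R=[-1/2; 0]  -> -5/8
val_5 [RBRBB]  L=[-1; -3/4; -5/8]  R=[-1/2; 0]  -> -9/16
val_6 [RBRBBB]  L=[-1; -3/4; -5/8; -9/16]  R=[-1/2; 0]  -> -17/32
val_7 [RBRBBBB]  L=[-1; -3/4; -5/8; -9/16; -17/32]  R=[-1/2; 0]  -> -33/64
val_8 [RBRBBBBR]  L=[-1; -3/4; -5/8; -9/16; -17/32]  R=[-33/64; -1/2; 0]  -> -67/128
val_9 [RBRBBBBRB]  L=[-1; -3/4; -5/8; -9/16; -17/32; -67/128]  R=[-33/64; -1/2; 0]  -> -133/256
val_10 [RBRBBBBRBR]  L=[-1; -3/4; -5/8; -9/16; -17/32; -67/128]  R=[-133/256; -33/64; -1/2; 0]  -> -267/512
val_11 [RBRBBBBRBRB]  L=[-1; -3/4; -5/8; -9/16; -17/32; -67/128; -267/512]  R=[-133/256; -33/64; -1/2; 0]  -> -533/1024
val_12 [RBRBBBBRBRBB]  L=[-1; -3/4; -5/8; -9/16; -17/32; -67/128; -267/512; -533/1024]  R=[-133/256; -33/64; -1/2; 0]  -> -1065/2048
val_13 [RBRBBBBRBRBBB]  L=[-1; -3/4; -5/8; -9/16; -17/32; -67/128; -267/512; -533/1024; -1065/2048]  R=[-133/256; -33/64; -1/2; 0]  -> -2129/4096
val_14 [RBRBBBBRBRBBBR]  L=[-1; -3/4; -5/8; -9/16; -17/32; -67/128; -267/512; -533/1024; -1065/2048]  R=[-2129/4096; -133/256; -33/64; -1/2; 0]  -> -4259/8192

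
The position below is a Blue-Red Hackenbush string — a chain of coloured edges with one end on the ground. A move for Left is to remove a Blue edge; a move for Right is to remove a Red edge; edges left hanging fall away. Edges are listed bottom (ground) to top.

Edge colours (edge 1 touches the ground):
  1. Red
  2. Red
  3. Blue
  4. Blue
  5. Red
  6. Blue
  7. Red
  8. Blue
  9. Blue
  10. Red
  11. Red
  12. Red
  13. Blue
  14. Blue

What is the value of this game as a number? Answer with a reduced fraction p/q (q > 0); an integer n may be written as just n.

step 1: add Red to get R; options L={  } R={ 0 } => -1
step 2: add Red to get RR; options L={  } R={ -1,0 } => -2
step 3: add Blue to get RRB; options L={ -2 } R={ -1,0 } => -3/2
step 4: add Blue to get RRBB; options L={ -2,-3/2 } R={ -1,0 } => -5/4
step 5: add Red to get RRBBR; options L={ -2,-3/2 } R={ -5/4,-1,0 } => -11/8
step 6: add Blue to get RRBBRB; options L={ -2,-3/2,-11/8 } R={ -5/4,-1,0 } => -21/16
step 7: add Red to get RRBBRBR; options L={ -2,-3/2,-11/8 } R={ -21/16,-5/4,-1,0 } => -43/32
step 8: add Blue to get RRBBRBRB; options L={ -2,-3/2,-11/8,-43/32 } R={ -21/16,-5/4,-1,0 } => -85/64
step 9: add Blue to get RRBBRBRBB; options L={ -2,-3/2,-11/8,-43/32,-85/64 } R={ -21/16,-5/4,-1,0 } => -169/128
step 10: add Red to get RRBBRBRBBR; options L={ -2,-3/2,-11/8,-43/32,-85/64 } R={ -169/128,-21/16,-5/4,-1,0 } => -339/256
step 11: add Red to get RRBBRBRBBRR; options L={ -2,-3/2,-11/8,-43/32,-85/64 } R={ -339/256,-169/128,-21/16,-5/4,-1,0 } => -679/512
step 12: add Red to get RRBBRBRBBRRR; options L={ -2,-3/2,-11/8,-43/32,-85/64 } R={ -679/512,-339/256,-169/128,-21/16,-5/4,-1,0 } => -1359/1024
step 13: add Blue to get RRBBRBRBBRRRB; options L={ -2,-3/2,-11/8,-43/32,-85/64,-1359/1024 } R={ -679/512,-339/256,-169/128,-21/16,-5/4,-1,0 } => -2717/2048
step 14: add Blue to get RRBBRBRBBRRRBB; options L={ -2,-3/2,-11/8,-43/32,-85/64,-1359/1024,-2717/2048 } R={ -679/512,-339/256,-169/128,-21/16,-5/4,-1,0 } => -5433/4096

-5433/4096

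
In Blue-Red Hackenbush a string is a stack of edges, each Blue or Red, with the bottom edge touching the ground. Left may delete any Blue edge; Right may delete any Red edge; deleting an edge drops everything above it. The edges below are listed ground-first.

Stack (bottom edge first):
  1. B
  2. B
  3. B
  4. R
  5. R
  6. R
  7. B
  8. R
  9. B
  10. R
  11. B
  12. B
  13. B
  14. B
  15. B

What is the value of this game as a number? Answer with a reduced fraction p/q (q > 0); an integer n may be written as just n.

8895/4096

Build v(s[:k]) for k = 1..15, string s = B B B R R R B R B R B B B B B.
B: Left { 0 }, Right { ∅ } gives simplest 1
BB: Left { 0; 1 }, Right { ∅ } gives simplest 2
BBB: Left { 0; 1; 2 }, Right { ∅ } gives simplest 3
BBBR: Left { 0; 1; 2 }, Right { 3 } gives simplest 5/2
BBBRR: Left { 0; 1; 2 }, Right { 5/2; 3 } gives simplest 9/4
BBBRRR: Left { 0; 1; 2 }, Right { 9/4; 5/2; 3 } gives simplest 17/8
BBBRRRB: Left { 0; 1; 2; 17/8 }, Right { 9/4; 5/2; 3 } gives simplest 35/16
BBBRRRBR: Left { 0; 1; 2; 17/8 }, Right { 35/16; 9/4; 5/2; 3 } gives simplest 69/32
BBBRRRBRB: Left { 0; 1; 2; 17/8; 69/32 }, Right { 35/16; 9/4; 5/2; 3 } gives simplest 139/64
BBBRRRBRBR: Left { 0; 1; 2; 17/8; 69/32 }, Right { 139/64; 35/16; 9/4; 5/2; 3 } gives simplest 277/128
BBBRRRBRBRB: Left { 0; 1; 2; 17/8; 69/32; 277/128 }, Right { 139/64; 35/16; 9/4; 5/2; 3 } gives simplest 555/256
BBBRRRBRBRBB: Left { 0; 1; 2; 17/8; 69/32; 277/128; 555/256 }, Right { 139/64; 35/16; 9/4; 5/2; 3 } gives simplest 1111/512
BBBRRRBRBRBBB: Left { 0; 1; 2; 17/8; 69/32; 277/128; 555/256; 1111/512 }, Right { 139/64; 35/16; 9/4; 5/2; 3 } gives simplest 2223/1024
BBBRRRBRBRBBBB: Left { 0; 1; 2; 17/8; 69/32; 277/128; 555/256; 1111/512; 2223/1024 }, Right { 139/64; 35/16; 9/4; 5/2; 3 } gives simplest 4447/2048
BBBRRRBRBRBBBBB: Left { 0; 1; 2; 17/8; 69/32; 277/128; 555/256; 1111/512; 2223/1024; 4447/2048 }, Right { 139/64; 35/16; 9/4; 5/2; 3 } gives simplest 8895/4096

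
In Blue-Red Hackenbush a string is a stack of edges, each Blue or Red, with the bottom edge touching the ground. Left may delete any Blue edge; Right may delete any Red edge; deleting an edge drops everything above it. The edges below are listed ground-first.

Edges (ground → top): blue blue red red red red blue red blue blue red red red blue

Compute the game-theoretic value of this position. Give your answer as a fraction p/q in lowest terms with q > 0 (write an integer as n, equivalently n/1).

4451/4096

G(b) = { 0 | none } — 1
G(bb) = { 0, 1 | none } — 2
G(bbr) = { 0, 1 | 2 } — 3/2
G(bbrr) = { 0, 1 | 3/2, 2 } — 5/4
G(bbrrr) = { 0, 1 | 5/4, 3/2, 2 } — 9/8
G(bbrrrr) = { 0, 1 | 9/8, 5/4, 3/2, 2 } — 17/16
G(bbrrrrb) = { 0, 1, 17/16 | 9/8, 5/4, 3/2, 2 } — 35/32
G(bbrrrrbr) = { 0, 1, 17/16 | 35/32, 9/8, 5/4, 3/2, 2 } — 69/64
G(bbrrrrbrb) = { 0, 1, 17/16, 69/64 | 35/32, 9/8, 5/4, 3/2, 2 } — 139/128
G(bbrrrrbrbb) = { 0, 1, 17/16, 69/64, 139/128 | 35/32, 9/8, 5/4, 3/2, 2 } — 279/256
G(bbrrrrbrbbr) = { 0, 1, 17/16, 69/64, 139/128 | 279/256, 35/32, 9/8, 5/4, 3/2, 2 } — 557/512
G(bbrrrrbrbbrr) = { 0, 1, 17/16, 69/64, 139/128 | 557/512, 279/256, 35/32, 9/8, 5/4, 3/2, 2 } — 1113/1024
G(bbrrrrbrbbrrr) = { 0, 1, 17/16, 69/64, 139/128 | 1113/1024, 557/512, 279/256, 35/32, 9/8, 5/4, 3/2, 2 } — 2225/2048
G(bbrrrrbrbbrrrb) = { 0, 1, 17/16, 69/64, 139/128, 2225/2048 | 1113/1024, 557/512, 279/256, 35/32, 9/8, 5/4, 3/2, 2 } — 4451/4096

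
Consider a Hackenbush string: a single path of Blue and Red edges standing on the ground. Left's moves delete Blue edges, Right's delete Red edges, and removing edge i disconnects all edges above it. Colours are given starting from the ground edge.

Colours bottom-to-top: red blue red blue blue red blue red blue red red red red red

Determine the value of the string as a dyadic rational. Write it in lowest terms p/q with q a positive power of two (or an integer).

-4799/8192

step 1: add red to get r; options L={ ∅ } R={ 0 } ⇒ -1
step 2: add blue to get rb; options L={ -1 } R={ 0 } ⇒ -1/2
step 3: add red to get rbr; options L={ -1 } R={ -1/2, 0 } ⇒ -3/4
step 4: add blue to get rbrb; options L={ -1, -3/4 } R={ -1/2, 0 } ⇒ -5/8
step 5: add blue to get rbrbb; options L={ -1, -3/4, -5/8 } R={ -1/2, 0 } ⇒ -9/16
step 6: add red to get rbrbbr; options L={ -1, -3/4, -5/8 } R={ -9/16, -1/2, 0 } ⇒ -19/32
step 7: add blue to get rbrbbrb; options L={ -1, -3/4, -5/8, -19/32 } R={ -9/16, -1/2, 0 } ⇒ -37/64
step 8: add red to get rbrbbrbr; options L={ -1, -3/4, -5/8, -19/32 } R={ -37/64, -9/16, -1/2, 0 } ⇒ -75/128
step 9: add blue to get rbrbbrbrb; options L={ -1, -3/4, -5/8, -19/32, -75/128 } R={ -37/64, -9/16, -1/2, 0 } ⇒ -149/256
step 10: add red to get rbrbbrbrbr; options L={ -1, -3/4, -5/8, -19/32, -75/128 } R={ -149/256, -37/64, -9/16, -1/2, 0 } ⇒ -299/512
step 11: add red to get rbrbbrbrbrr; options L={ -1, -3/4, -5/8, -19/32, -75/128 } R={ -299/512, -149/256, -37/64, -9/16, -1/2, 0 } ⇒ -599/1024
step 12: add red to get rbrbbrbrbrrr; options L={ -1, -3/4, -5/8, -19/32, -75/128 } R={ -599/1024, -299/512, -149/256, -37/64, -9/16, -1/2, 0 } ⇒ -1199/2048
step 13: add red to get rbrbbrbrbrrrr; options L={ -1, -3/4, -5/8, -19/32, -75/128 } R={ -1199/2048, -599/1024, -299/512, -149/256, -37/64, -9/16, -1/2, 0 } ⇒ -2399/4096
step 14: add red to get rbrbbrbrbrrrrr; options L={ -1, -3/4, -5/8, -19/32, -75/128 } R={ -2399/4096, -1199/2048, -599/1024, -299/512, -149/256, -37/64, -9/16, -1/2, 0 } ⇒ -4799/8192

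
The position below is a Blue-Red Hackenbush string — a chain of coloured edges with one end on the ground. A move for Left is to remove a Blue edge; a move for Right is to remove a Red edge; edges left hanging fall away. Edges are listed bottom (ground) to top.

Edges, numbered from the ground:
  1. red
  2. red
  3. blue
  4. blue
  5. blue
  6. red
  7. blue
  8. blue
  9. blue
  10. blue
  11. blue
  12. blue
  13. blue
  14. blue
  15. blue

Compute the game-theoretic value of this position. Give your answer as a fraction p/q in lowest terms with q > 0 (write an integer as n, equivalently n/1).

-9217/8192

r: Left { (no moves) }, Right { 0 } so simplest -1
rr: Left { (no moves) }, Right { -1,0 } so simplest -2
rrb: Left { -2 }, Right { -1,0 } so simplest -3/2
rrbb: Left { -2,-3/2 }, Right { -1,0 } so simplest -5/4
rrbbb: Left { -2,-3/2,-5/4 }, Right { -1,0 } so simplest -9/8
rrbbbr: Left { -2,-3/2,-5/4 }, Right { -9/8,-1,0 } so simplest -19/16
rrbbbrb: Left { -2,-3/2,-5/4,-19/16 }, Right { -9/8,-1,0 } so simplest -37/32
rrbbbrbb: Left { -2,-3/2,-5/4,-19/16,-37/32 }, Right { -9/8,-1,0 } so simplest -73/64
rrbbbrbbb: Left { -2,-3/2,-5/4,-19/16,-37/32,-73/64 }, Right { -9/8,-1,0 } so simplest -145/128
rrbbbrbbbb: Left { -2,-3/2,-5/4,-19/16,-37/32,-73/64,-145/128 }, Right { -9/8,-1,0 } so simplest -289/256
rrbbbrbbbbb: Left { -2,-3/2,-5/4,-19/16,-37/32,-73/64,-145/128,-289/256 }, Right { -9/8,-1,0 } so simplest -577/512
rrbbbrbbbbbb: Left { -2,-3/2,-5/4,-19/16,-37/32,-73/64,-145/128,-289/256,-577/512 }, Right { -9/8,-1,0 } so simplest -1153/1024
rrbbbrbbbbbbb: Left { -2,-3/2,-5/4,-19/16,-37/32,-73/64,-145/128,-289/256,-577/512,-1153/1024 }, Right { -9/8,-1,0 } so simplest -2305/2048
rrbbbrbbbbbbbb: Left { -2,-3/2,-5/4,-19/16,-37/32,-73/64,-145/128,-289/256,-577/512,-1153/1024,-2305/2048 }, Right { -9/8,-1,0 } so simplest -4609/4096
rrbbbrbbbbbbbbb: Left { -2,-3/2,-5/4,-19/16,-37/32,-73/64,-145/128,-289/256,-577/512,-1153/1024,-2305/2048,-4609/4096 }, Right { -9/8,-1,0 } so simplest -9217/8192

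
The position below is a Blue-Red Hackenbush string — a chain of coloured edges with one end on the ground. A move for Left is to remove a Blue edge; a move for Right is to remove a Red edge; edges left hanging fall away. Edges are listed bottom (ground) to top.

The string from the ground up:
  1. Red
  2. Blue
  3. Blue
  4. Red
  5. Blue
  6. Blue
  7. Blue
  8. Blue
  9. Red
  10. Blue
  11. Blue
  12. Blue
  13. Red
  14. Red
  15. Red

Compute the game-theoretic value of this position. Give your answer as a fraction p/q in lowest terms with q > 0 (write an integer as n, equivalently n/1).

-4239/16384

1 of 15 · R · max L −∞ · min R 0 ⇒ -1
2 of 15 · RB · max L -1 · min R 0 ⇒ -1/2
3 of 15 · RBB · max L -1/2 · min R 0 ⇒ -1/4
4 of 15 · RBBR · max L -1/2 · min R -1/4 ⇒ -3/8
5 of 15 · RBBRB · max L -3/8 · min R -1/4 ⇒ -5/16
6 of 15 · RBBRBB · max L -5/16 · min R -1/4 ⇒ -9/32
7 of 15 · RBBRBBB · max L -9/32 · min R -1/4 ⇒ -17/64
8 of 15 · RBBRBBBB · max L -17/64 · min R -1/4 ⇒ -33/128
9 of 15 · RBBRBBBBR · max L -17/64 · min R -33/128 ⇒ -67/256
10 of 15 · RBBRBBBBRB · max L -67/256 · min R -33/128 ⇒ -133/512
11 of 15 · RBBRBBBBRBB · max L -133/512 · min R -33/128 ⇒ -265/1024
12 of 15 · RBBRBBBBRBBB · max L -265/1024 · min R -33/128 ⇒ -529/2048
13 of 15 · RBBRBBBBRBBBR · max L -265/1024 · min R -529/2048 ⇒ -1059/4096
14 of 15 · RBBRBBBBRBBBRR · max L -265/1024 · min R -1059/4096 ⇒ -2119/8192
15 of 15 · RBBRBBBBRBBBRRR · max L -265/1024 · min R -2119/8192 ⇒ -4239/16384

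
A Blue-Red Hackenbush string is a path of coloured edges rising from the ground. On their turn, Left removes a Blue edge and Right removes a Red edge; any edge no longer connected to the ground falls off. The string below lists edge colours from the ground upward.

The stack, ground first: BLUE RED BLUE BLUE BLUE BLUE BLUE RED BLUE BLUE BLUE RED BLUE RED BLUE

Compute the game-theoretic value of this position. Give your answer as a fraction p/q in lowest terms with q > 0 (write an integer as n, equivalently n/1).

16107/16384

Recurse on prefixes of the 15-edge string BLUE RED BLUE BLUE BLUE BLUE BLUE RED BLUE BLUE BLUE RED BLUE RED BLUE:
g_1 [B]  L=[0]  R=[∅]  -> 1
g_2 [BR]  L=[0]  R=[1]  -> 1/2
g_3 [BRB]  L=[0 1/2]  R=[1]  -> 3/4
g_4 [BRBB]  L=[0 1/2 3/4]  R=[1]  -> 7/8
g_5 [BRBBB]  L=[0 1/2 3/4 7/8]  R=[1]  -> 15/16
g_6 [BRBBBB]  L=[0 1/2 3/4 7/8 15/16]  R=[1]  -> 31/32
g_7 [BRBBBBB]  L=[0 1/2 3/4 7/8 15/16 31/32]  R=[1]  -> 63/64
g_8 [BRBBBBBR]  L=[0 1/2 3/4 7/8 15/16 31/32]  R=[63/64 1]  -> 125/128
g_9 [BRBBBBBRB]  L=[0 1/2 3/4 7/8 15/16 31/32 125/128]  R=[63/64 1]  -> 251/256
g_10 [BRBBBBBRBB]  L=[0 1/2 3/4 7/8 15/16 31/32 125/128 251/256]  R=[63/64 1]  -> 503/512
g_11 [BRBBBBBRBBB]  L=[0 1/2 3/4 7/8 15/16 31/32 125/128 251/256 503/512]  R=[63/64 1]  -> 1007/1024
g_12 [BRBBBBBRBBBR]  L=[0 1/2 3/4 7/8 15/16 31/32 125/128 251/256 503/512]  R=[1007/1024 63/64 1]  -> 2013/2048
g_13 [BRBBBBBRBBBRB]  L=[0 1/2 3/4 7/8 15/16 31/32 125/128 251/256 503/512 2013/2048]  R=[1007/1024 63/64 1]  -> 4027/4096
g_14 [BRBBBBBRBBBRBR]  L=[0 1/2 3/4 7/8 15/16 31/32 125/128 251/256 503/512 2013/2048]  R=[4027/4096 1007/1024 63/64 1]  -> 8053/8192
g_15 [BRBBBBBRBBBRBRB]  L=[0 1/2 3/4 7/8 15/16 31/32 125/128 251/256 503/512 2013/2048 8053/8192]  R=[4027/4096 1007/1024 63/64 1]  -> 16107/16384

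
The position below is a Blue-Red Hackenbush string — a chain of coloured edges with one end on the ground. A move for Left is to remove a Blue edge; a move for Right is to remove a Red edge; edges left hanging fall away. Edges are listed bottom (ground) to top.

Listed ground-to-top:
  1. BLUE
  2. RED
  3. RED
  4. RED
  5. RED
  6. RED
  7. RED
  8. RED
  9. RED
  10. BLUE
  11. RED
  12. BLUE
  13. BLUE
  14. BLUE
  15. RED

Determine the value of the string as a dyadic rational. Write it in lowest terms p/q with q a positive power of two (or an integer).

edge 1 of 15 (BLUE): { 0 | — } ⇒ 1
edge 2 of 15 (RED): { 0 | 1 } ⇒ 1/2
edge 3 of 15 (RED): { 0 | 1/2; 1 } ⇒ 1/4
edge 4 of 15 (RED): { 0 | 1/4; 1/2; 1 } ⇒ 1/8
edge 5 of 15 (RED): { 0 | 1/8; 1/4; 1/2; 1 } ⇒ 1/16
edge 6 of 15 (RED): { 0 | 1/16; 1/8; 1/4; 1/2; 1 } ⇒ 1/32
edge 7 of 15 (RED): { 0 | 1/32; 1/16; 1/8; 1/4; 1/2; 1 } ⇒ 1/64
edge 8 of 15 (RED): { 0 | 1/64; 1/32; 1/16; 1/8; 1/4; 1/2; 1 } ⇒ 1/128
edge 9 of 15 (RED): { 0 | 1/128; 1/64; 1/32; 1/16; 1/8; 1/4; 1/2; 1 } ⇒ 1/256
edge 10 of 15 (BLUE): { 0; 1/256 | 1/128; 1/64; 1/32; 1/16; 1/8; 1/4; 1/2; 1 } ⇒ 3/512
edge 11 of 15 (RED): { 0; 1/256 | 3/512; 1/128; 1/64; 1/32; 1/16; 1/8; 1/4; 1/2; 1 } ⇒ 5/1024
edge 12 of 15 (BLUE): { 0; 1/256; 5/1024 | 3/512; 1/128; 1/64; 1/32; 1/16; 1/8; 1/4; 1/2; 1 } ⇒ 11/2048
edge 13 of 15 (BLUE): { 0; 1/256; 5/1024; 11/2048 | 3/512; 1/128; 1/64; 1/32; 1/16; 1/8; 1/4; 1/2; 1 } ⇒ 23/4096
edge 14 of 15 (BLUE): { 0; 1/256; 5/1024; 11/2048; 23/4096 | 3/512; 1/128; 1/64; 1/32; 1/16; 1/8; 1/4; 1/2; 1 } ⇒ 47/8192
edge 15 of 15 (RED): { 0; 1/256; 5/1024; 11/2048; 23/4096 | 47/8192; 3/512; 1/128; 1/64; 1/32; 1/16; 1/8; 1/4; 1/2; 1 } ⇒ 93/16384

93/16384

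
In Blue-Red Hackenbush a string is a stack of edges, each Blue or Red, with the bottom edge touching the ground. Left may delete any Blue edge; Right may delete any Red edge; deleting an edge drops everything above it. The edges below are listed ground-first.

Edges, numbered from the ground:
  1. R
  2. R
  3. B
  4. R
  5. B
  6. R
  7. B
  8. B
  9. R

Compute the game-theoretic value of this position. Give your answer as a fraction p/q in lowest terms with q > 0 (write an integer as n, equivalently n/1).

step 1: add R to get R; options L={ ∅ } R={ 0 } → -1
step 2: add R to get RR; options L={ ∅ } R={ -1, 0 } → -2
step 3: add B to get RRB; options L={ -2 } R={ -1, 0 } → -3/2
step 4: add R to get RRBR; options L={ -2 } R={ -3/2, -1, 0 } → -7/4
step 5: add B to get RRBRB; options L={ -2, -7/4 } R={ -3/2, -1, 0 } → -13/8
step 6: add R to get RRBRBR; options L={ -2, -7/4 } R={ -13/8, -3/2, -1, 0 } → -27/16
step 7: add B to get RRBRBRB; options L={ -2, -7/4, -27/16 } R={ -13/8, -3/2, -1, 0 } → -53/32
step 8: add B to get RRBRBRBB; options L={ -2, -7/4, -27/16, -53/32 } R={ -13/8, -3/2, -1, 0 } → -105/64
step 9: add R to get RRBRBRBBR; options L={ -2, -7/4, -27/16, -53/32 } R={ -105/64, -13/8, -3/2, -1, 0 } → -211/128

-211/128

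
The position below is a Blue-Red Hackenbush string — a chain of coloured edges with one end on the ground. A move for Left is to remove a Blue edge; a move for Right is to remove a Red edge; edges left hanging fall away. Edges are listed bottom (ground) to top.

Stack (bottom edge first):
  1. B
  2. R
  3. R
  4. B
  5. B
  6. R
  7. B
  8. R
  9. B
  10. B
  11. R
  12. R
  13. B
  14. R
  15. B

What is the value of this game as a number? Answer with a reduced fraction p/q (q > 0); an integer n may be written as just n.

edge 1 of 15 (B): { 0 | · } — 1
edge 2 of 15 (R): { 0 | 1 } — 1/2
edge 3 of 15 (R): { 0 | 1/2; 1 } — 1/4
edge 4 of 15 (B): { 0; 1/4 | 1/2; 1 } — 3/8
edge 5 of 15 (B): { 0; 1/4; 3/8 | 1/2; 1 } — 7/16
edge 6 of 15 (R): { 0; 1/4; 3/8 | 7/16; 1/2; 1 } — 13/32
edge 7 of 15 (B): { 0; 1/4; 3/8; 13/32 | 7/16; 1/2; 1 } — 27/64
edge 8 of 15 (R): { 0; 1/4; 3/8; 13/32 | 27/64; 7/16; 1/2; 1 } — 53/128
edge 9 of 15 (B): { 0; 1/4; 3/8; 13/32; 53/128 | 27/64; 7/16; 1/2; 1 } — 107/256
edge 10 of 15 (B): { 0; 1/4; 3/8; 13/32; 53/128; 107/256 | 27/64; 7/16; 1/2; 1 } — 215/512
edge 11 of 15 (R): { 0; 1/4; 3/8; 13/32; 53/128; 107/256 | 215/512; 27/64; 7/16; 1/2; 1 } — 429/1024
edge 12 of 15 (R): { 0; 1/4; 3/8; 13/32; 53/128; 107/256 | 429/1024; 215/512; 27/64; 7/16; 1/2; 1 } — 857/2048
edge 13 of 15 (B): { 0; 1/4; 3/8; 13/32; 53/128; 107/256; 857/2048 | 429/1024; 215/512; 27/64; 7/16; 1/2; 1 } — 1715/4096
edge 14 of 15 (R): { 0; 1/4; 3/8; 13/32; 53/128; 107/256; 857/2048 | 1715/4096; 429/1024; 215/512; 27/64; 7/16; 1/2; 1 } — 3429/8192
edge 15 of 15 (B): { 0; 1/4; 3/8; 13/32; 53/128; 107/256; 857/2048; 3429/8192 | 1715/4096; 429/1024; 215/512; 27/64; 7/16; 1/2; 1 } — 6859/16384

6859/16384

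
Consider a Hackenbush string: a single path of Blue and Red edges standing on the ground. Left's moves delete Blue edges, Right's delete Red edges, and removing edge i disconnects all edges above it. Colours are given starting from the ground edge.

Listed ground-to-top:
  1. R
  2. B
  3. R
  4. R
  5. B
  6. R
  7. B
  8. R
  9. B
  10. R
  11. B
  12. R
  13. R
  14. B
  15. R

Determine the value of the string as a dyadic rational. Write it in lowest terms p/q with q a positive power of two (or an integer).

step 1: add R to get R; options L={ · } R={ 0 } => -1
step 2: add B to get RB; options L={ -1 } R={ 0 } => -1/2
step 3: add R to get RBR; options L={ -1 } R={ -1/2 0 } => -3/4
step 4: add R to get RBRR; options L={ -1 } R={ -3/4 -1/2 0 } => -7/8
step 5: add B to get RBRRB; options L={ -1 -7/8 } R={ -3/4 -1/2 0 } => -13/16
step 6: add R to get RBRRBR; options L={ -1 -7/8 } R={ -13/16 -3/4 -1/2 0 } => -27/32
step 7: add B to get RBRRBRB; options L={ -1 -7/8 -27/32 } R={ -13/16 -3/4 -1/2 0 } => -53/64
step 8: add R to get RBRRBRBR; options L={ -1 -7/8 -27/32 } R={ -53/64 -13/16 -3/4 -1/2 0 } => -107/128
step 9: add B to get RBRRBRBRB; options L={ -1 -7/8 -27/32 -107/128 } R={ -53/64 -13/16 -3/4 -1/2 0 } => -213/256
step 10: add R to get RBRRBRBRBR; options L={ -1 -7/8 -27/32 -107/128 } R={ -213/256 -53/64 -13/16 -3/4 -1/2 0 } => -427/512
step 11: add B to get RBRRBRBRBRB; options L={ -1 -7/8 -27/32 -107/128 -427/512 } R={ -213/256 -53/64 -13/16 -3/4 -1/2 0 } => -853/1024
step 12: add R to get RBRRBRBRBRBR; options L={ -1 -7/8 -27/32 -107/128 -427/512 } R={ -853/1024 -213/256 -53/64 -13/16 -3/4 -1/2 0 } => -1707/2048
step 13: add R to get RBRRBRBRBRBRR; options L={ -1 -7/8 -27/32 -107/128 -427/512 } R={ -1707/2048 -853/1024 -213/256 -53/64 -13/16 -3/4 -1/2 0 } => -3415/4096
step 14: add B to get RBRRBRBRBRBRRB; options L={ -1 -7/8 -27/32 -107/128 -427/512 -3415/4096 } R={ -1707/2048 -853/1024 -213/256 -53/64 -13/16 -3/4 -1/2 0 } => -6829/8192
step 15: add R to get RBRRBRBRBRBRRBR; options L={ -1 -7/8 -27/32 -107/128 -427/512 -3415/4096 } R={ -6829/8192 -1707/2048 -853/1024 -213/256 -53/64 -13/16 -3/4 -1/2 0 } => -13659/16384

-13659/16384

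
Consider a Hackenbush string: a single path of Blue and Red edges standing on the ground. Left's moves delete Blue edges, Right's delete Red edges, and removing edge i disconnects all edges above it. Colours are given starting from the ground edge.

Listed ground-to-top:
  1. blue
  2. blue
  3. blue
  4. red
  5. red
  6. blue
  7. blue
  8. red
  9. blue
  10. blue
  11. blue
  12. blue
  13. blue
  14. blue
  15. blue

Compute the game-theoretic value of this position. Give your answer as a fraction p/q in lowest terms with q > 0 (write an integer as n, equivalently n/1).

9983/4096

Recurse on prefixes of the 15-edge string blue blue blue red red blue blue red blue blue blue blue blue blue blue:
b: Left { 0 }, Right { (no moves) } ⇒ simplest 1
bb: Left { 0; 1 }, Right { (no moves) } ⇒ simplest 2
bbb: Left { 0; 1; 2 }, Right { (no moves) } ⇒ simplest 3
bbbr: Left { 0; 1; 2 }, Right { 3 } ⇒ simplest 5/2
bbbrr: Left { 0; 1; 2 }, Right { 5/2; 3 } ⇒ simplest 9/4
bbbrrb: Left { 0; 1; 2; 9/4 }, Right { 5/2; 3 } ⇒ simplest 19/8
bbbrrbb: Left { 0; 1; 2; 9/4; 19/8 }, Right { 5/2; 3 } ⇒ simplest 39/16
bbbrrbbr: Left { 0; 1; 2; 9/4; 19/8 }, Right { 39/16; 5/2; 3 } ⇒ simplest 77/32
bbbrrbbrb: Left { 0; 1; 2; 9/4; 19/8; 77/32 }, Right { 39/16; 5/2; 3 } ⇒ simplest 155/64
bbbrrbbrbb: Left { 0; 1; 2; 9/4; 19/8; 77/32; 155/64 }, Right { 39/16; 5/2; 3 } ⇒ simplest 311/128
bbbrrbbrbbb: Left { 0; 1; 2; 9/4; 19/8; 77/32; 155/64; 311/128 }, Right { 39/16; 5/2; 3 } ⇒ simplest 623/256
bbbrrbbrbbbb: Left { 0; 1; 2; 9/4; 19/8; 77/32; 155/64; 311/128; 623/256 }, Right { 39/16; 5/2; 3 } ⇒ simplest 1247/512
bbbrrbbrbbbbb: Left { 0; 1; 2; 9/4; 19/8; 77/32; 155/64; 311/128; 623/256; 1247/512 }, Right { 39/16; 5/2; 3 } ⇒ simplest 2495/1024
bbbrrbbrbbbbbb: Left { 0; 1; 2; 9/4; 19/8; 77/32; 155/64; 311/128; 623/256; 1247/512; 2495/1024 }, Right { 39/16; 5/2; 3 } ⇒ simplest 4991/2048
bbbrrbbrbbbbbbb: Left { 0; 1; 2; 9/4; 19/8; 77/32; 155/64; 311/128; 623/256; 1247/512; 2495/1024; 4991/2048 }, Right { 39/16; 5/2; 3 } ⇒ simplest 9983/4096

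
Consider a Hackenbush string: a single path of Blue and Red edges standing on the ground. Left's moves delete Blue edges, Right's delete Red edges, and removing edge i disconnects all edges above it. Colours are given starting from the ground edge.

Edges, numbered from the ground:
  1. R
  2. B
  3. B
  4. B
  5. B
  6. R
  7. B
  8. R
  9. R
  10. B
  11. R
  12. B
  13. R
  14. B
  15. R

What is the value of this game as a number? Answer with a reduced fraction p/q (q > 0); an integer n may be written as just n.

val(R) = { (no moves) | 0 } -> -1
val(RB) = { -1 | 0 } -> -1/2
val(RBB) = { -1,-1/2 | 0 } -> -1/4
val(RBBB) = { -1,-1/2,-1/4 | 0 } -> -1/8
val(RBBBB) = { -1,-1/2,-1/4,-1/8 | 0 } -> -1/16
val(RBBBBR) = { -1,-1/2,-1/4,-1/8 | -1/16,0 } -> -3/32
val(RBBBBRB) = { -1,-1/2,-1/4,-1/8,-3/32 | -1/16,0 } -> -5/64
val(RBBBBRBR) = { -1,-1/2,-1/4,-1/8,-3/32 | -5/64,-1/16,0 } -> -11/128
val(RBBBBRBRR) = { -1,-1/2,-1/4,-1/8,-3/32 | -11/128,-5/64,-1/16,0 } -> -23/256
val(RBBBBRBRRB) = { -1,-1/2,-1/4,-1/8,-3/32,-23/256 | -11/128,-5/64,-1/16,0 } -> -45/512
val(RBBBBRBRRBR) = { -1,-1/2,-1/4,-1/8,-3/32,-23/256 | -45/512,-11/128,-5/64,-1/16,0 } -> -91/1024
val(RBBBBRBRRBRB) = { -1,-1/2,-1/4,-1/8,-3/32,-23/256,-91/1024 | -45/512,-11/128,-5/64,-1/16,0 } -> -181/2048
val(RBBBBRBRRBRBR) = { -1,-1/2,-1/4,-1/8,-3/32,-23/256,-91/1024 | -181/2048,-45/512,-11/128,-5/64,-1/16,0 } -> -363/4096
val(RBBBBRBRRBRBRB) = { -1,-1/2,-1/4,-1/8,-3/32,-23/256,-91/1024,-363/4096 | -181/2048,-45/512,-11/128,-5/64,-1/16,0 } -> -725/8192
val(RBBBBRBRRBRBRBR) = { -1,-1/2,-1/4,-1/8,-3/32,-23/256,-91/1024,-363/4096 | -725/8192,-181/2048,-45/512,-11/128,-5/64,-1/16,0 } -> -1451/16384

-1451/16384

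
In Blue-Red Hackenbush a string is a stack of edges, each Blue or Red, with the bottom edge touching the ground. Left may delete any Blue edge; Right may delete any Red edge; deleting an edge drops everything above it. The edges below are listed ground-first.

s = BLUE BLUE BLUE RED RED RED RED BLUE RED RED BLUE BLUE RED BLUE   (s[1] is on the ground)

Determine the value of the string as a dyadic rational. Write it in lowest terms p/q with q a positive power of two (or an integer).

value_1 [B]  L=[0]  R=[none]  -> 1
value_2 [BB]  L=[0 1]  R=[none]  -> 2
value_3 [BBB]  L=[0 1 2]  R=[none]  -> 3
value_4 [BBBR]  L=[0 1 2]  R=[3]  -> 5/2
value_5 [BBBRR]  L=[0 1 2]  R=[5/2 3]  -> 9/4
value_6 [BBBRRR]  L=[0 1 2]  R=[9/4 5/2 3]  -> 17/8
value_7 [BBBRRRR]  L=[0 1 2]  R=[17/8 9/4 5/2 3]  -> 33/16
value_8 [BBBRRRRB]  L=[0 1 2 33/16]  R=[17/8 9/4 5/2 3]  -> 67/32
value_9 [BBBRRRRBR]  L=[0 1 2 33/16]  R=[67/32 17/8 9/4 5/2 3]  -> 133/64
value_10 [BBBRRRRBRR]  L=[0 1 2 33/16]  R=[133/64 67/32 17/8 9/4 5/2 3]  -> 265/128
value_11 [BBBRRRRBRRB]  L=[0 1 2 33/16 265/128]  R=[133/64 67/32 17/8 9/4 5/2 3]  -> 531/256
value_12 [BBBRRRRBRRBB]  L=[0 1 2 33/16 265/128 531/256]  R=[133/64 67/32 17/8 9/4 5/2 3]  -> 1063/512
value_13 [BBBRRRRBRRBBR]  L=[0 1 2 33/16 265/128 531/256]  R=[1063/512 133/64 67/32 17/8 9/4 5/2 3]  -> 2125/1024
value_14 [BBBRRRRBRRBBRB]  L=[0 1 2 33/16 265/128 531/256 2125/1024]  R=[1063/512 133/64 67/32 17/8 9/4 5/2 3]  -> 4251/2048

4251/2048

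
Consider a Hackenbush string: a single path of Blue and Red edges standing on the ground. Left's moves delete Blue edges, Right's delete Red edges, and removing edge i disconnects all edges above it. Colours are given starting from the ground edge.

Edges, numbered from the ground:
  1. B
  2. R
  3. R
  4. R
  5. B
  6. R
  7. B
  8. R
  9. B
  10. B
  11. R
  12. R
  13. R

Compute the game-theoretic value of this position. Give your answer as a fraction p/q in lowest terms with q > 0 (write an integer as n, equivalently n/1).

Prefix values for B R R R B R B R B B R R R via {L|R} + simplicity:
B: Left { 0 }, Right { (no moves) } → simplest 1
BR: Left { 0 }, Right { 1 } → simplest 1/2
BRR: Left { 0 }, Right { 1/2,1 } → simplest 1/4
BRRR: Left { 0 }, Right { 1/4,1/2,1 } → simplest 1/8
BRRRB: Left { 0,1/8 }, Right { 1/4,1/2,1 } → simplest 3/16
BRRRBR: Left { 0,1/8 }, Right { 3/16,1/4,1/2,1 } → simplest 5/32
BRRRBRB: Left { 0,1/8,5/32 }, Right { 3/16,1/4,1/2,1 } → simplest 11/64
BRRRBRBR: Left { 0,1/8,5/32 }, Right { 11/64,3/16,1/4,1/2,1 } → simplest 21/128
BRRRBRBRB: Left { 0,1/8,5/32,21/128 }, Right { 11/64,3/16,1/4,1/2,1 } → simplest 43/256
BRRRBRBRBB: Left { 0,1/8,5/32,21/128,43/256 }, Right { 11/64,3/16,1/4,1/2,1 } → simplest 87/512
BRRRBRBRBBR: Left { 0,1/8,5/32,21/128,43/256 }, Right { 87/512,11/64,3/16,1/4,1/2,1 } → simplest 173/1024
BRRRBRBRBBRR: Left { 0,1/8,5/32,21/128,43/256 }, Right { 173/1024,87/512,11/64,3/16,1/4,1/2,1 } → simplest 345/2048
BRRRBRBRBBRRR: Left { 0,1/8,5/32,21/128,43/256 }, Right { 345/2048,173/1024,87/512,11/64,3/16,1/4,1/2,1 } → simplest 689/4096

689/4096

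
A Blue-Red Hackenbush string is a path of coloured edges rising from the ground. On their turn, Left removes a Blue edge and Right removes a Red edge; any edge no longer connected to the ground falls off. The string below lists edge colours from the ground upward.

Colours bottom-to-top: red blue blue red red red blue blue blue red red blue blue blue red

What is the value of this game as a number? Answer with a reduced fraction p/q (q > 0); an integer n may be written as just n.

-7267/16384

Prefix values for red blue blue red red red blue blue blue red red blue blue blue red via {L|R} + simplicity:
edge 1 of 15 (red): { (no moves) | 0 } — -1
edge 2 of 15 (blue): { -1 | 0 } — -1/2
edge 3 of 15 (blue): { -1 -1/2 | 0 } — -1/4
edge 4 of 15 (red): { -1 -1/2 | -1/4 0 } — -3/8
edge 5 of 15 (red): { -1 -1/2 | -3/8 -1/4 0 } — -7/16
edge 6 of 15 (red): { -1 -1/2 | -7/16 -3/8 -1/4 0 } — -15/32
edge 7 of 15 (blue): { -1 -1/2 -15/32 | -7/16 -3/8 -1/4 0 } — -29/64
edge 8 of 15 (blue): { -1 -1/2 -15/32 -29/64 | -7/16 -3/8 -1/4 0 } — -57/128
edge 9 of 15 (blue): { -1 -1/2 -15/32 -29/64 -57/128 | -7/16 -3/8 -1/4 0 } — -113/256
edge 10 of 15 (red): { -1 -1/2 -15/32 -29/64 -57/128 | -113/256 -7/16 -3/8 -1/4 0 } — -227/512
edge 11 of 15 (red): { -1 -1/2 -15/32 -29/64 -57/128 | -227/512 -113/256 -7/16 -3/8 -1/4 0 } — -455/1024
edge 12 of 15 (blue): { -1 -1/2 -15/32 -29/64 -57/128 -455/1024 | -227/512 -113/256 -7/16 -3/8 -1/4 0 } — -909/2048
edge 13 of 15 (blue): { -1 -1/2 -15/32 -29/64 -57/128 -455/1024 -909/2048 | -227/512 -113/256 -7/16 -3/8 -1/4 0 } — -1817/4096
edge 14 of 15 (blue): { -1 -1/2 -15/32 -29/64 -57/128 -455/1024 -909/2048 -1817/4096 | -227/512 -113/256 -7/16 -3/8 -1/4 0 } — -3633/8192
edge 15 of 15 (red): { -1 -1/2 -15/32 -29/64 -57/128 -455/1024 -909/2048 -1817/4096 | -3633/8192 -227/512 -113/256 -7/16 -3/8 -1/4 0 } — -7267/16384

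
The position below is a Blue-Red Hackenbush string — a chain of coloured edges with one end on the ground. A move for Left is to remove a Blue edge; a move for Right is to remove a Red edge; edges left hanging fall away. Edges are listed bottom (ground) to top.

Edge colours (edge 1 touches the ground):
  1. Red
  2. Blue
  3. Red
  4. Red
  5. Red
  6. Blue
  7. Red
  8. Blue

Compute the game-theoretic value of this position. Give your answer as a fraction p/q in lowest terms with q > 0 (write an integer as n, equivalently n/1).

R: Left { (no moves) }, Right { 0 } — simplest -1
RB: Left { -1 }, Right { 0 } — simplest -1/2
RBR: Left { -1 }, Right { -1/2 0 } — simplest -3/4
RBRR: Left { -1 }, Right { -3/4 -1/2 0 } — simplest -7/8
RBRRR: Left { -1 }, Right { -7/8 -3/4 -1/2 0 } — simplest -15/16
RBRRRB: Left { -1 -15/16 }, Right { -7/8 -3/4 -1/2 0 } — simplest -29/32
RBRRRBR: Left { -1 -15/16 }, Right { -29/32 -7/8 -3/4 -1/2 0 } — simplest -59/64
RBRRRBRB: Left { -1 -15/16 -59/64 }, Right { -29/32 -7/8 -3/4 -1/2 0 } — simplest -117/128

-117/128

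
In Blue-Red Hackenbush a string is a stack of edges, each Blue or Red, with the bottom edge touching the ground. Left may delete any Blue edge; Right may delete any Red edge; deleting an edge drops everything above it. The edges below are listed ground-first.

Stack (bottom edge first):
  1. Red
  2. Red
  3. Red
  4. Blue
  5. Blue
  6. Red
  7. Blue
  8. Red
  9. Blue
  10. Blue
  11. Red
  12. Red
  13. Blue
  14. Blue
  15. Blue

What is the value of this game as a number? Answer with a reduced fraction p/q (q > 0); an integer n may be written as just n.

1 of 15 · R · max L −∞ · min R 0 ⇒ -1
2 of 15 · RR · max L −∞ · min R -1 ⇒ -2
3 of 15 · RRR · max L −∞ · min R -2 ⇒ -3
4 of 15 · RRRB · max L -3 · min R -2 ⇒ -5/2
5 of 15 · RRRBB · max L -5/2 · min R -2 ⇒ -9/4
6 of 15 · RRRBBR · max L -5/2 · min R -9/4 ⇒ -19/8
7 of 15 · RRRBBRB · max L -19/8 · min R -9/4 ⇒ -37/16
8 of 15 · RRRBBRBR · max L -19/8 · min R -37/16 ⇒ -75/32
9 of 15 · RRRBBRBRB · max L -75/32 · min R -37/16 ⇒ -149/64
10 of 15 · RRRBBRBRBB · max L -149/64 · min R -37/16 ⇒ -297/128
11 of 15 · RRRBBRBRBBR · max L -149/64 · min R -297/128 ⇒ -595/256
12 of 15 · RRRBBRBRBBRR · max L -149/64 · min R -595/256 ⇒ -1191/512
13 of 15 · RRRBBRBRBBRRB · max L -1191/512 · min R -595/256 ⇒ -2381/1024
14 of 15 · RRRBBRBRBBRRBB · max L -2381/1024 · min R -595/256 ⇒ -4761/2048
15 of 15 · RRRBBRBRBBRRBBB · max L -4761/2048 · min R -595/256 ⇒ -9521/4096

-9521/4096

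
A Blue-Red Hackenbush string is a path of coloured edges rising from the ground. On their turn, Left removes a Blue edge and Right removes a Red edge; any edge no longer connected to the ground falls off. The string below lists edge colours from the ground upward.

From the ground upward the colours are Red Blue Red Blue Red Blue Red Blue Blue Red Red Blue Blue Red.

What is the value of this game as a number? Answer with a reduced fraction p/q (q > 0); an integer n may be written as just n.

-5427/8192

Prefix values for Red Blue Red Blue Red Blue Red Blue Blue Red Red Blue Blue Red via {L|R} + simplicity:
val_1 [R]  L=[∅]  R=[0]  — -1
val_2 [RB]  L=[-1]  R=[0]  — -1/2
val_3 [RBR]  L=[-1]  R=[-1/2; 0]  — -3/4
val_4 [RBRB]  L=[-1; -3/4]  R=[-1/2; 0]  — -5/8
val_5 [RBRBR]  L=[-1; -3/4]  R=[-5/8; -1/2; 0]  — -11/16
val_6 [RBRBRB]  L=[-1; -3/4; -11/16]  R=[-5/8; -1/2; 0]  — -21/32
val_7 [RBRBRBR]  L=[-1; -3/4; -11/16]  R=[-21/32; -5/8; -1/2; 0]  — -43/64
val_8 [RBRBRBRB]  L=[-1; -3/4; -11/16; -43/64]  R=[-21/32; -5/8; -1/2; 0]  — -85/128
val_9 [RBRBRBRBB]  L=[-1; -3/4; -11/16; -43/64; -85/128]  R=[-21/32; -5/8; -1/2; 0]  — -169/256
val_10 [RBRBRBRBBR]  L=[-1; -3/4; -11/16; -43/64; -85/128]  R=[-169/256; -21/32; -5/8; -1/2; 0]  — -339/512
val_11 [RBRBRBRBBRR]  L=[-1; -3/4; -11/16; -43/64; -85/128]  R=[-339/512; -169/256; -21/32; -5/8; -1/2; 0]  — -679/1024
val_12 [RBRBRBRBBRRB]  L=[-1; -3/4; -11/16; -43/64; -85/128; -679/1024]  R=[-339/512; -169/256; -21/32; -5/8; -1/2; 0]  — -1357/2048
val_13 [RBRBRBRBBRRBB]  L=[-1; -3/4; -11/16; -43/64; -85/128; -679/1024; -1357/2048]  R=[-339/512; -169/256; -21/32; -5/8; -1/2; 0]  — -2713/4096
val_14 [RBRBRBRBBRRBBR]  L=[-1; -3/4; -11/16; -43/64; -85/128; -679/1024; -1357/2048]  R=[-2713/4096; -339/512; -169/256; -21/32; -5/8; -1/2; 0]  — -5427/8192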